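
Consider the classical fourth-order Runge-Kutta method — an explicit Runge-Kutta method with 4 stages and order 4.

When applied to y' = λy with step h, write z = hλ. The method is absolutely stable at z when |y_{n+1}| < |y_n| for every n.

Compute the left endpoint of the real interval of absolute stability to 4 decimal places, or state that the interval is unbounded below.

z* = -2.7853.

With y'=λy (z=hλ):
  order 4, 4-stage ⇒ R(z)=1+z+z^2/2+z^3/6+z^4/24
  (e.g. R(-1.67)=0.27229, |R|=0.27229)

Find x<0 with |R(x)|<1.
x=-1.67: |R|=0.2723
|R(-1.33)|=0.2927 |R(-1.1)|=0.3442 |R(-0.84)|=0.4348
Bisect:
  x_lo=-3.5171 |R|=2.7924  x_hi=-0.3917 |R|=0.6760
  mid=-1.95438 |R|=0.31915 →hi
  mid=-2.73572 |R|=0.92780 →hi
  mid=-3.12639 |R|=1.64843 →lo
  mid=-2.93106 |R|=1.24294 →lo
  mid=-2.83339 |R|=1.07497 →lo
  mid=-2.78456 |R|=0.99889 →hi
  mid=-2.80897 |R|=1.03629 →lo
  mid=-2.79676 |R|=1.01743 →lo
  ...
  [-2.78532,-2.78513] ⇒ x*=-2.7853
So |R|<1 on (-2.7853, 0).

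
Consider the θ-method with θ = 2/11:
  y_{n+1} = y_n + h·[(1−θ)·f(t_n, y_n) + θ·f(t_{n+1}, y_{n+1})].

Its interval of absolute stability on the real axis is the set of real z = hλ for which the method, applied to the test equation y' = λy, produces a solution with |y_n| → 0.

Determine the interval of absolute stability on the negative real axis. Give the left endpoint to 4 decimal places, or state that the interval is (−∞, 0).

Test eqn y'=λy, z=hλ:
  y_{n+1} = y_n + z·[9/11·y_n + 2/11·y_{n+1}] ⇒ (1 − 2/11z)y_{n+1} = (1 + 9/11z)y_n
  ⇒ R(z) = (1 + 9/11z)/(1 − 2/11z).

Solve |R(x)|<1 on ℝ⁻.
x=-1.62: |R|=0.2514
R=−1: 1+9/11x = −1+2/11x ⇒ -7/11x=2 ⇒ x=2/(-7/11)=-3.1429
Confirm numerically:
  x=-3.028: |R|=0.95286 <1
  x=-2.234: |R|=0.58870 <1
  x=-1.513: |R|=0.18658 <1
  x=-3.492: |R|=1.13590 >1
  x=-3.202: |R|=1.02379 >1
Stable set (-3.1429, 0).

z∈(-3.1429,0).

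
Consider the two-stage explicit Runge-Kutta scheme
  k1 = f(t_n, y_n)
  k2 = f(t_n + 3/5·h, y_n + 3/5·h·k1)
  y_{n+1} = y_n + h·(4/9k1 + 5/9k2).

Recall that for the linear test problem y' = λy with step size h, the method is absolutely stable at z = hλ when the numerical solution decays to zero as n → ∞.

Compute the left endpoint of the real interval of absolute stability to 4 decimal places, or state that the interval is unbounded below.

On y'=λy, z=hλ:
  k1=λy_n ⇒ h·k1=z·y_n;  k2=λ(1+3/5z)y_n ⇒ h·k2=z(1+3/5z)y_n
  y_{n+1}/y_n = 1 + 4/9z + 5/9z(1+3/5z) = 1 + z + 1/3z²
  R(z) = 1 + z + 1/3z².

Need |R(x)|<1, x<0.
x=-1.35: |R|=0.2575
R=1: x+1/3x²=0 ⇒ x=−3=-3.0000; min R=1−1/(4·1/3)=0.2500>−1
Confirm numerically:
  x=-2.687: |R|=0.71966 <1
  x=-1.809: |R|=0.28183 <1
  x=-1.306: |R|=0.26255 <1
  x=-3.374: |R|=1.42063 >1
  x=-3.211: |R|=1.22584 >1
  x=-3.062: |R|=1.06328 >1
So |R|<1 on (-3.0000, 0).

left endpoint -3.0000.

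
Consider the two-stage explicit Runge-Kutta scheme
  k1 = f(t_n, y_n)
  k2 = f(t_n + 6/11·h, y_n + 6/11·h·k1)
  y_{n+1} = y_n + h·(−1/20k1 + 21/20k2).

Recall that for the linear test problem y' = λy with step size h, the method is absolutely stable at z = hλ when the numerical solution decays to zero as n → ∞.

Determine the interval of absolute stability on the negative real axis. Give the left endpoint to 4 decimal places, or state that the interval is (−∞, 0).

With y'=λy (z=hλ):
  k1=λy_n ⇒ h·k1=z·y_n;  k2=λ(1+6/11z)y_n ⇒ h·k2=z(1+6/11z)y_n
  y_{n+1}/y_n = 1 − 1/20z + 21/20z(1+6/11z) = 1 + z + 63/110z²
  ⇒ R(z) = 1 + z + 63/110z².

Boundary: |R(x)|=1, x<0.
x=-1.55: |R|=0.8260
R=1: x+63/110x²=0 ⇒ x=−110/63=-1.7460; min R=1−1/(4·63/110)=0.5635>−1
Confirm numerically:
  x=-1.636: |R|=0.89690 <1
  x=-1.338: |R|=0.68732 <1
  x=-1.120: |R|=0.59843 <1
  x=-2.264: |R|=1.67163 >1
  x=-1.844: |R|=1.10347 >1
  x=-1.829: |R|=1.08691 >1
So |R|<1 on (-1.7460, 0).

z∈(-1.7460,0).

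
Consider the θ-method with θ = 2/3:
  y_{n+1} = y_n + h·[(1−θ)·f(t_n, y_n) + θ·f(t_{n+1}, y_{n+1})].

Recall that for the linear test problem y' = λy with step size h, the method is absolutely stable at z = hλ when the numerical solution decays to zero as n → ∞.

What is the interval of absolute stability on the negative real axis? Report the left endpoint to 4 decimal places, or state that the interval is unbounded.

Test eqn y'=λy, z=hλ:
  y_{n+1} = y_n + z·[1/3·y_n + 2/3·y_{n+1}] ⇒ (1 − 2/3z)y_{n+1} = (1 + 1/3z)y_n
  Hence R(z) = (1 + 1/3z)/(1 − 2/3z).

Find x<0 with |R(x)|<1.
x=-0.48: |R|=0.6364
x=-2: |R|=0.1429
x=-10: |R|=0.3043
x=-100: |R|=0.4778
θ=2/3≥1/2 ⇒ |1+1/3x|<|1−2/3x| ∀x<0 ⇒ interval (−∞,0).

unbounded; (−∞, 0).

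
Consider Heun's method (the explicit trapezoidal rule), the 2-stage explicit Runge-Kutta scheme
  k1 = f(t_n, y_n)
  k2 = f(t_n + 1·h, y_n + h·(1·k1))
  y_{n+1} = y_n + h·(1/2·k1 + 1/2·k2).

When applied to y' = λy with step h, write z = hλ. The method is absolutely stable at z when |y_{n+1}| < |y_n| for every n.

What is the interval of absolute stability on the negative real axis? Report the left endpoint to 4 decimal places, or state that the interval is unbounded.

With y'=λy (z=hλ):
  order 2, 2-stage ⇒ R(z)=1+z+z^2/2
  (e.g. R(-0.31)=0.73805, |R|=0.73805)

Need |R(x)|<1, x<0.
x=-0.31: |R|=0.7380
|R(-1.43)|=0.5924 |R(-1.18)|=0.5162 |R(-0.97)|=0.5005
Bisect:
  x_lo=-2.3406 |R|=1.3986  x_hi=-0.3658 |R|=0.7011
  mid=-1.35322 |R|=0.56238 →hi
  mid=-1.84692 |R|=0.85864 →hi
  mid=-2.09377 |R|=1.09816 →lo
  mid=-1.97034 |R|=0.97078 →hi
  mid=-2.03205 |R|=1.03257 →lo
  mid=-2.00120 |R|=1.00120 →lo
  mid=-1.98577 |R|=0.98587 →hi
  mid=-1.99348 |R|=0.99351 →hi
  mid=-1.99734 |R|=0.99735 →hi
  ...
  [-2.00011,-1.99999] ⇒ x*=-2.0000
So |R|<1 on (-2.0000, 0).

z∈(-2.0000,0).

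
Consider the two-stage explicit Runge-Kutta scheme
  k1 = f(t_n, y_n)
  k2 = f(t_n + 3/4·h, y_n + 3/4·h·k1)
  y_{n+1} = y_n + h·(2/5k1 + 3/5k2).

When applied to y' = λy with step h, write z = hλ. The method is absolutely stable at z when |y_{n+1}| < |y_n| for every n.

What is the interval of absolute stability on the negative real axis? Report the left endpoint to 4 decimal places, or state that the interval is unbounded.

Set f=λy, z=hλ:
  k1=λy_n ⇒ h·k1=z·y_n;  k2=λ(1+3/4z)y_n ⇒ h·k2=z(1+3/4z)y_n
  y_{n+1}/y_n = 1 + 2/5z + 3/5z(1+3/4z) = 1 + z + 9/20z²
  Hence R(z) = 1 + z + 9/20z².

Boundary: |R(x)|=1, x<0.
x=-0.54: |R|=0.5912
R=1: x+9/20x²=0 ⇒ x=−20/9=-2.2222; min R=1−1/(4·9/20)=0.4444>−1
Confirm numerically:
  x=-1.980: |R|=0.78418 <1
  x=-1.370: |R|=0.47461 <1
  x=-0.907: |R|=0.46319 <1
  x=-2.693: |R|=1.57051 >1
  x=-2.563: |R|=1.39304 >1
  x=-2.311: |R|=1.09232 >1
Interval (-2.2222, 0).

z∈(-2.2222,0).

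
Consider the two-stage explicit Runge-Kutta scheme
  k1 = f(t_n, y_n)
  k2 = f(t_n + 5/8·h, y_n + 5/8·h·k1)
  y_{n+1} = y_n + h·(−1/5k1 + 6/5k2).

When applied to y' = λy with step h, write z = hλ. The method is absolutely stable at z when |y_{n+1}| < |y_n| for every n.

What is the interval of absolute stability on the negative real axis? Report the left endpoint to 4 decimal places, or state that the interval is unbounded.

z∈(-1.3333,0).

Set f=λy, z=hλ:
  k1=λy_n ⇒ h·k1=z·y_n;  k2=λ(1+5/8z)y_n ⇒ h·k2=z(1+5/8z)y_n
  y_{n+1}/y_n = 1 − 1/5z + 6/5z(1+5/8z) = 1 + z + 3/4z²
  Hence R(z) = 1 + z + 3/4z².

Solve |R(x)|<1 on ℝ⁻.
x=-0.6: |R|=0.6700
R=1: x+3/4x²=0 ⇒ x=−4/3=-1.3333; min R=1−1/(4·3/4)=0.6667>−1
Confirm numerically:
  x=-1.186: |R|=0.86895 <1
  x=-0.893: |R|=0.70509 <1
  x=-1.848: |R|=1.71333 >1
  x=-1.674: |R|=1.42771 >1
So |R|<1 on (-1.3333, 0).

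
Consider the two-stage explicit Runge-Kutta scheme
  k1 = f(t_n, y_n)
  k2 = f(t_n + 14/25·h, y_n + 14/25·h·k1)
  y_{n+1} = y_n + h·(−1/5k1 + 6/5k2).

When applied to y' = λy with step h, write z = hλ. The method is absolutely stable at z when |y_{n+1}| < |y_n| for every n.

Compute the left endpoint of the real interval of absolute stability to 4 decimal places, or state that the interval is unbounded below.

left endpoint -1.4881.

On y'=λy, z=hλ:
  k1=λy_n ⇒ h·k1=z·y_n;  k2=λ(1+14/25z)y_n ⇒ h·k2=z(1+14/25z)y_n
  y_{n+1}/y_n = 1 − 1/5z + 6/5z(1+14/25z) = 1 + z + 84/125z²
  ⇒ R(z) = 1 + z + 84/125z².

Need |R(x)|<1, x<0.
x=-1.6: |R|=1.1203
R=1: x+84/125x²=0 ⇒ x=−125/84=-1.4881; min R=1−1/(4·84/125)=0.6280>−1
Confirm numerically:
  x=-1.451: |R|=0.96383 <1
  x=-1.232: |R|=0.78798 <1
  x=-1.122: |R|=0.72397 <1
  x=-1.038: |R|=0.68604 <1
  x=-1.900: |R|=1.52592 >1
  x=-1.534: |R|=1.04732 >1
Stable set (-1.4881, 0).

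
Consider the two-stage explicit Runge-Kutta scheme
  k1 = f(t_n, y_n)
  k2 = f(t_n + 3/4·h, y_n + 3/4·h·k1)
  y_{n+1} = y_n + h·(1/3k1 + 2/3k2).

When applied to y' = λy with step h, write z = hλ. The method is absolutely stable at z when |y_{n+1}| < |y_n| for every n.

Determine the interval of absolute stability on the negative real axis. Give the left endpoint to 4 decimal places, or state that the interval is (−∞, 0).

With y'=λy (z=hλ):
  k1=λy_n ⇒ h·k1=z·y_n;  k2=λ(1+3/4z)y_n ⇒ h·k2=z(1+3/4z)y_n
  y_{n+1}/y_n = 1 + 1/3z + 2/3z(1+3/4z) = 1 + z + 1/2z²
  ⇒ R(z) = 1 + z + 1/2z².

Boundary: |R(x)|=1, x<0.
x=-1.78: |R|=0.8042
R=1: x+1/2x²=0 ⇒ x=−2=-2.0000; min R=1−1/(4·1/2)=0.5000>−1
Confirm numerically:
  x=-1.581: |R|=0.66878 <1
  x=-0.987: |R|=0.50008 <1
  x=-0.834: |R|=0.51378 <1
  x=-2.439: |R|=1.53536 >1
  x=-2.365: |R|=1.43161 >1
  x=-2.069: |R|=1.07138 >1
Interval (-2.0000, 0).

(-2.0000, 0).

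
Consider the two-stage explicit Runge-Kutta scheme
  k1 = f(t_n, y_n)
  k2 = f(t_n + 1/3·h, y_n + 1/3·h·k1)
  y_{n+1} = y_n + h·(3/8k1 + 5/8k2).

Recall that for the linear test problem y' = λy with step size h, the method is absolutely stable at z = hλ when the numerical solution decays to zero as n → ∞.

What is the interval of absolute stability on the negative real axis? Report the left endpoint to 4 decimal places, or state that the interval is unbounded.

With y'=λy (z=hλ):
  k1=λy_n ⇒ h·k1=z·y_n;  k2=λ(1+1/3z)y_n ⇒ h·k2=z(1+1/3z)y_n
  y_{n+1}/y_n = 1 + 3/8z + 5/8z(1+1/3z) = 1 + z + 5/24z²
  so R(z) = 1 + z + 5/24z².

Solve |R(x)|<1 on ℝ⁻.
x=-0.65: |R|=0.4380
R=1: x+5/24x²=0 ⇒ x=−24/5=-4.8000; min R=1−1/(4·5/24)=-0.2000>−1
Confirm numerically:
  x=-3.028: |R|=0.11784 <1
  x=-2.407: |R|=0.19999 <1
  x=-2.272: |R|=0.19659 <1
  x=-5.180: |R|=1.41008 >1
  x=-5.000: |R|=1.20833 >1
So |R|<1 on (-4.8000, 0).

z∈(-4.8000,0).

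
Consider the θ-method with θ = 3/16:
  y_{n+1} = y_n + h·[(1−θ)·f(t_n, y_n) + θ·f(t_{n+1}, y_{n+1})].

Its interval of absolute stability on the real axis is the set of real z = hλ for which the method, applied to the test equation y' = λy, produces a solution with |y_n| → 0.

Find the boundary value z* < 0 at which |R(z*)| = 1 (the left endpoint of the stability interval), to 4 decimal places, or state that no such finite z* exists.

z* = -3.2000.

Test eqn y'=λy, z=hλ:
  y_{n+1} = y_n + z·[13/16·y_n + 3/16·y_{n+1}] ⇒ (1 − 3/16z)y_{n+1} = (1 + 13/16z)y_n
  Hence R(z) = (1 + 13/16z)/(1 − 3/16z).

Solve |R(x)|<1 on ℝ⁻.
x=-1.01: |R|=0.1508
R=−1: 1+13/16x = −1+3/16x ⇒ -5/8x=2 ⇒ x=2/(-5/8)=-3.2000
Confirm numerically:
  x=-3.085: |R|=0.95446 <1
  x=-2.550: |R|=0.72516 <1
  x=-1.852: |R|=0.37465 <1
  x=-3.713: |R|=1.18903 >1
  x=-3.427: |R|=1.08637 >1
Stable set (-3.2000, 0).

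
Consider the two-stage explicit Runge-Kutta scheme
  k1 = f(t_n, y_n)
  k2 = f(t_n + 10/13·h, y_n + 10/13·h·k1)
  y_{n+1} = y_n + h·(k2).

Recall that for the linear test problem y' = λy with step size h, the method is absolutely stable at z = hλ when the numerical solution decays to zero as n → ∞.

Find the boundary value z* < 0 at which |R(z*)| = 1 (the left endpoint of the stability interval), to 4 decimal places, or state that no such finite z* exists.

With y'=λy (z=hλ):
  k1=λy_n ⇒ h·k1=z·y_n;  k2=λ(1+10/13z)y_n ⇒ h·k2=z(1+10/13z)y_n
  y_{n+1}/y_n = 1 + z(1+10/13z) = 1 + z + 10/13z²
  ⇒ R(z) = 1 + z + 10/13z².

Boundary: |R(x)|=1, x<0.
x=-1.2: |R|=0.9077
R=1: x+10/13x²=0 ⇒ x=−13/10=-1.3000; min R=1−1/(4·10/13)=0.6750>−1
Confirm numerically:
  x=-1.188: |R|=0.89765 <1
  x=-1.169: |R|=0.88220 <1
  x=-1.156: |R|=0.87195 <1
  x=-0.851: |R|=0.70608 <1
  x=-1.661: |R|=1.46125 >1
  x=-1.600: |R|=1.36923 >1
So |R|<1 on (-1.3000, 0).

left endpoint -1.3000.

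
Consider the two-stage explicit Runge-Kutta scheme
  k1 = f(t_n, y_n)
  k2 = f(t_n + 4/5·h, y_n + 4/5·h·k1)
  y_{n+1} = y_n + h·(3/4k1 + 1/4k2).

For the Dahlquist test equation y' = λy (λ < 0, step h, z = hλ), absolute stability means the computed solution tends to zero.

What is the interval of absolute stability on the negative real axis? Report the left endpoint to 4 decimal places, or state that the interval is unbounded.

(-5.0000, 0).

Set f=λy, z=hλ:
  k1=λy_n ⇒ h·k1=z·y_n;  k2=λ(1+4/5z)y_n ⇒ h·k2=z(1+4/5z)y_n
  y_{n+1}/y_n = 1 + 3/4z + 1/4z(1+4/5z) = 1 + z + 1/5z²
  ⇒ R(z) = 1 + z + 1/5z².

Need |R(x)|<1, x<0.
x=-1.39: |R|=0.0036
R=1: x+1/5x²=0 ⇒ x=−5=-5.0000; min R=1−1/(4·1/5)=-0.2500>−1
Confirm numerically:
  x=-4.224: |R|=0.34444 <1
  x=-3.796: |R|=0.08592 <1
  x=-2.177: |R|=0.22913 <1
  x=-5.297: |R|=1.31464 >1
  x=-5.024: |R|=1.02412 >1
Interval (-5.0000, 0).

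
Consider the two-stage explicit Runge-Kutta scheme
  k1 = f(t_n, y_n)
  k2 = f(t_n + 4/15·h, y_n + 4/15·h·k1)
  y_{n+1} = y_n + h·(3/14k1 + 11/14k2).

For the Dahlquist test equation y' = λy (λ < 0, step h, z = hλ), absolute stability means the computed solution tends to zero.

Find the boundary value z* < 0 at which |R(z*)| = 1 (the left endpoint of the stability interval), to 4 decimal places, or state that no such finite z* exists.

z* = -4.7727.

On y'=λy, z=hλ:
  k1=λy_n ⇒ h·k1=z·y_n;  k2=λ(1+4/15z)y_n ⇒ h·k2=z(1+4/15z)y_n
  y_{n+1}/y_n = 1 + 3/14z + 11/14z(1+4/15z) = 1 + z + 22/105z²
  Hence R(z) = 1 + z + 22/105z².

Solve |R(x)|<1 on ℝ⁻.
x=-0.77: |R|=0.3542
R=1: x+22/105x²=0 ⇒ x=−105/22=-4.7727; min R=1−1/(4·22/105)=-0.1932>−1
Confirm numerically:
  x=-3.733: |R|=0.18677 <1
  x=-3.253: |R|=0.03582 <1
  x=-2.668: |R|=0.17656 <1
  x=-5.114: |R|=1.36568 >1
  x=-5.104: |R|=1.35427 >1
  x=-4.973: |R|=1.20868 >1
Interval (-4.7727, 0).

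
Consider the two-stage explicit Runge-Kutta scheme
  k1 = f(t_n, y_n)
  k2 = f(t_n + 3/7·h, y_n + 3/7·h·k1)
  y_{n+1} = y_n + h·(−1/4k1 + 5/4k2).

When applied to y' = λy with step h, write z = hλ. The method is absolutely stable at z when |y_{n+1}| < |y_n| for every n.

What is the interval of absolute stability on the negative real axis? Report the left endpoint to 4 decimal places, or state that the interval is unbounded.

Set f=λy, z=hλ:
  k1=λy_n ⇒ h·k1=z·y_n;  k2=λ(1+3/7z)y_n ⇒ h·k2=z(1+3/7z)y_n
  y_{n+1}/y_n = 1 − 1/4z + 5/4z(1+3/7z) = 1 + z + 15/28z²
  R(z) = 1 + z + 15/28z².

Find x<0 with |R(x)|<1.
x=-0.87: |R|=0.5355
R=1: x+15/28x²=0 ⇒ x=−28/15=-1.8667; min R=1−1/(4·15/28)=0.5333>−1
Confirm numerically:
  x=-1.433: |R|=0.66708 <1
  x=-1.036: |R|=0.53898 <1
  x=-0.989: |R|=0.53499 <1
  x=-2.245: |R|=1.45501 >1
  x=-1.937: |R|=1.07298 >1
So |R|<1 on (-1.8667, 0).

(-1.8667, 0).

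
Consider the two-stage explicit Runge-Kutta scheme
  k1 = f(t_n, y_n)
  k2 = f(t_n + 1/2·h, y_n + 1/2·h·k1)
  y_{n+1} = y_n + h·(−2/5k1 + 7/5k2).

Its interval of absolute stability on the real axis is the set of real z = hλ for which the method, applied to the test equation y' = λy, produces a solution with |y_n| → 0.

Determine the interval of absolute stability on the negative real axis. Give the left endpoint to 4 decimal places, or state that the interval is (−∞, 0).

Set f=λy, z=hλ:
  k1=λy_n ⇒ h·k1=z·y_n;  k2=λ(1+1/2z)y_n ⇒ h·k2=z(1+1/2z)y_n
  y_{n+1}/y_n = 1 − 2/5z + 7/5z(1+1/2z) = 1 + z + 7/10z²
  R(z) = 1 + z + 7/10z².

Boundary: |R(x)|=1, x<0.
x=-1.01: |R|=0.7041
R=1: x+7/10x²=0 ⇒ x=−10/7=-1.4286; min R=1−1/(4·7/10)=0.6429>−1
Confirm numerically:
  x=-1.302: |R|=0.88464 <1
  x=-0.769: |R|=0.64495 <1
  x=-0.745: |R|=0.64352 <1
  x=-1.762: |R|=1.41125 >1
  x=-1.471: |R|=1.04369 >1
Interval (-1.4286, 0).

(-1.4286, 0).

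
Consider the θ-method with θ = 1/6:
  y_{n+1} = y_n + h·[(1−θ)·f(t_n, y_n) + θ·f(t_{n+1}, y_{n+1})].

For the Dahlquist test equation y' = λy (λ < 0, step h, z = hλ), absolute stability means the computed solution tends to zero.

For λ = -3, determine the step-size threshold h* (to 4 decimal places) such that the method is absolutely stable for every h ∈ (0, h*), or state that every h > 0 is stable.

(-3.0000,0); λ=-3 ⇒ h* = (3)/3 = 1.0000.

With y'=λy (z=hλ):
  y_{n+1} = y_n + z·[5/6·y_n + 1/6·y_{n+1}] ⇒ (1 − 1/6z)y_{n+1} = (1 + 5/6z)y_n
  Hence R(z) = (1 + 5/6z)/(1 − 1/6z).

Solve |R(x)|<1 on ℝ⁻.
x=-0.44: |R|=0.5901
R=−1: 1+5/6x = −1+1/6x ⇒ -2/3x=2 ⇒ x=2/(-2/3)=-3.0000
Confirm numerically:
  x=-2.073: |R|=0.54069 <1
  x=-1.939: |R|=0.46542 <1
  x=-1.849: |R|=0.41343 <1
  x=-3.319: |R|=1.13692 >1
  x=-3.113: |R|=1.04960 >1
Interval (-3.0000, 0).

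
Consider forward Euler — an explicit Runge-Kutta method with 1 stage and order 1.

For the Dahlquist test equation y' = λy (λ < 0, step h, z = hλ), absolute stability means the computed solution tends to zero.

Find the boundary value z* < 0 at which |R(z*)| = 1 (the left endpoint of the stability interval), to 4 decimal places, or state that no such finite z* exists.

Set f=λy, z=hλ:
  order 1, 1-stage ⇒ R(z)=1+z
  (e.g. R(-1.04)=-0.04000, |R|=0.04000)

Boundary: |R(x)|=1, x<0.
x=-1.04: |R|=0.0400
|R(-2.18)|=1.1800 |R(-2.12)|=1.1200 |R(-1.1)|=0.1000
Bisect:
  x_lo=-2.7812 |R|=1.7812  x_hi=-0.1055 |R|=0.8945
  mid=-1.44337 |R|=0.44337 →hi
  mid=-2.11230 |R|=1.11230 →lo
  mid=-1.77783 |R|=0.77783 →hi
  mid=-1.94506 |R|=0.94506 →hi
  mid=-2.02868 |R|=1.02868 →lo
  mid=-1.98687 |R|=0.98687 →hi
  mid=-2.00778 |R|=1.00778 →lo
  mid=-1.99732 |R|=0.99732 →hi
  mid=-2.00255 |R|=1.00255 →lo
  ...
  [-2.00010,-1.99994] ⇒ x*=-2.0000
Interval (-2.0000, 0).

z* = -2.0000.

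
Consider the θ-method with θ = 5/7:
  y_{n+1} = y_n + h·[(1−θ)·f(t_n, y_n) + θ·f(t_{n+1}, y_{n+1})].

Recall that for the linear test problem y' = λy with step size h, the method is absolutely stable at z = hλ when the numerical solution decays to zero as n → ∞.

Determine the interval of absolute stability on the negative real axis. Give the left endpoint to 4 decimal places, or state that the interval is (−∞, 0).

unbounded; (−∞, 0).

With y'=λy (z=hλ):
  y_{n+1} = y_n + z·[2/7·y_n + 5/7·y_{n+1}] ⇒ (1 − 5/7z)y_{n+1} = (1 + 2/7z)y_n
  R(z) = (1 + 2/7z)/(1 − 5/7z).

Boundary: |R(x)|=1, x<0.
x=-0.82: |R|=0.4829
x=-2: |R|=0.1765
x=-10: |R|=0.2281
x=-100: |R|=0.3807
θ=5/7≥1/2 ⇒ |1+2/7x|<|1−5/7x| ∀x<0 ⇒ stable on all of ℝ⁻.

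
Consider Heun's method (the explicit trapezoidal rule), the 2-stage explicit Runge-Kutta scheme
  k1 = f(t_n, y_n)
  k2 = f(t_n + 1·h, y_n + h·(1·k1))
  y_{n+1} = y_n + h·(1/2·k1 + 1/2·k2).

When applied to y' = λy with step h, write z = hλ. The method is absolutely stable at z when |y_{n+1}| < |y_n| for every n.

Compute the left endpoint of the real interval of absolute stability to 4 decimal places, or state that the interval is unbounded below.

left endpoint -2.0000.

Set f=λy, z=hλ:
  order 2, 2-stage ⇒ R(z)=1+z+z^2/2
  (e.g. R(-0.5)=0.62500, |R|=0.62500)

Find x<0 with |R(x)|<1.
x=-0.5: |R|=0.6250
|R(-2.03)|=1.0304 |R(-1.72)|=0.7592 |R(-1.01)|=0.5000
Bisect:
  x_lo=-2.4360 |R|=1.5310  x_hi=-0.0988 |R|=0.9061
  mid=-1.26738 |R|=0.53575 →hi
  mid=-1.85168 |R|=0.86268 →hi
  mid=-2.14383 |R|=1.15417 →lo
  mid=-1.99776 |R|=0.99776 →hi
  mid=-2.07079 |R|=1.07330 →lo
  mid=-2.03428 |R|=1.03486 →lo
  mid=-2.01602 |R|=1.01614 →lo
  mid=-2.00689 |R|=1.00691 →lo
  mid=-2.00232 |R|=1.00232 →lo
  mid=-2.00004 |R|=1.00004 →lo
  ...
  [-2.00004,-1.99990] ⇒ x*=-2.0000
So |R|<1 on (-2.0000, 0).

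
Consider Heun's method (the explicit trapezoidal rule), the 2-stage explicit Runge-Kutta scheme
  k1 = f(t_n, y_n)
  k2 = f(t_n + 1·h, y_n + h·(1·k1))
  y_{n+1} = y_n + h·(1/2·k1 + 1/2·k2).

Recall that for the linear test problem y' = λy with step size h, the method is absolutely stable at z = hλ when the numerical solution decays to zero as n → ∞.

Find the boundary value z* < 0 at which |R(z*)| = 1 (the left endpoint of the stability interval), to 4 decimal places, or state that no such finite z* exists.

left endpoint -2.0000.

Set f=λy, z=hλ:
  order 2, 2-stage ⇒ R(z)=1+z+z^2/2
  (e.g. R(-0.59)=0.58405, |R|=0.58405)

Need |R(x)|<1, x<0.
x=-0.59: |R|=0.5840
|R(-2.28)|=1.3192 |R(-2.23)|=1.2565 |R(-1.98)|=0.9802
Bisect:
  x_lo=-2.7613 |R|=2.0512  x_hi=-0.1464 |R|=0.8644
  mid=-1.45385 |R|=0.60299 →hi
  mid=-2.10760 |R|=1.11339 →lo
  mid=-1.78072 |R|=0.80476 →hi
  mid=-1.94416 |R|=0.94572 →hi
  mid=-2.02588 |R|=1.02621 →lo
  mid=-1.98502 |R|=0.98513 →hi
  mid=-2.00545 |R|=1.00547 →lo
  mid=-1.99524 |R|=0.99525 →hi
  ...
  [-2.00002,-1.99986] ⇒ x*=-2.0000
Interval (-2.0000, 0).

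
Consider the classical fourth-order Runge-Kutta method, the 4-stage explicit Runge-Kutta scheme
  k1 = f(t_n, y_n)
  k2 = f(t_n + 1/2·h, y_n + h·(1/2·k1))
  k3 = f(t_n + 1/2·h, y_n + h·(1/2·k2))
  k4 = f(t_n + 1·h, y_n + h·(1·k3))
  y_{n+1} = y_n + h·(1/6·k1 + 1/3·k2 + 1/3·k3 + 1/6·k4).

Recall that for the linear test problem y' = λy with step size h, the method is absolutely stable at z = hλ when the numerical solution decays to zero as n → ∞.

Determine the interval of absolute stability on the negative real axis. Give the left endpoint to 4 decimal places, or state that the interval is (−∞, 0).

(-2.7853, 0).

Set f=λy, z=hλ:
  order 4, 4-stage ⇒ R(z)=1+z+z^2/2+z^3/6+z^4/24
  (e.g. R(-0.57)=0.56598, |R|=0.56598)

Solve |R(x)|<1 on ℝ⁻.
x=-0.57: |R|=0.5660
|R(-2.69)|=0.8656 |R(-1.58)|=0.2705 |R(-1.14)|=0.3332
Bisect:
  x_lo=-3.2582 |R|=1.9807  x_hi=-0.1645 |R|=0.8484
  mid=-1.71134 |R|=0.27506 →hi
  mid=-2.48478 |R|=0.63372 →hi
  mid=-2.87150 |R|=1.13795 →lo
  mid=-2.67814 |R|=0.85011 →hi
  mid=-2.77482 |R|=0.98433 →hi
  mid=-2.82316 |R|=1.05861 →lo
  mid=-2.79899 |R|=1.02085 →lo
  ...
  [-2.78540,-2.78521] ⇒ x*=-2.7853
So |R|<1 on (-2.7853, 0).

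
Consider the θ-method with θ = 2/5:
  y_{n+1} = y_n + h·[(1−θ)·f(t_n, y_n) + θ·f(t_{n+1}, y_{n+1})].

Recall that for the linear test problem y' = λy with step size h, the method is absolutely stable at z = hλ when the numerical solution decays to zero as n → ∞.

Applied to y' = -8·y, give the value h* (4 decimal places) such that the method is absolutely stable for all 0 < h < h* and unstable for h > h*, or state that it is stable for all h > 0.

(-10.0000,0); λ=-8 ⇒ h* = (10)/8 = 1.2500.

Set f=λy, z=hλ:
  y_{n+1} = y_n + z·[3/5·y_n + 2/5·y_{n+1}] ⇒ (1 − 2/5z)y_{n+1} = (1 + 3/5z)y_n
  Hence R(z) = (1 + 3/5z)/(1 − 2/5z).

Boundary: |R(x)|=1, x<0.
x=-1.51: |R|=0.0586
R=−1: 1+3/5x = −1+2/5x ⇒ -1/5x=2 ⇒ x=2/(-1/5)=-10.0000
Confirm numerically:
  x=-8.485: |R|=0.93104 <1
  x=-7.894: |R|=0.89869 <1
  x=-6.747: |R|=0.82411 <1
  x=-5.923: |R|=0.75798 <1
  x=-10.231: |R|=1.00907 >1
  x=-10.110: |R|=1.00436 >1
  x=-10.087: |R|=1.00346 >1
Interval (-10.0000, 0).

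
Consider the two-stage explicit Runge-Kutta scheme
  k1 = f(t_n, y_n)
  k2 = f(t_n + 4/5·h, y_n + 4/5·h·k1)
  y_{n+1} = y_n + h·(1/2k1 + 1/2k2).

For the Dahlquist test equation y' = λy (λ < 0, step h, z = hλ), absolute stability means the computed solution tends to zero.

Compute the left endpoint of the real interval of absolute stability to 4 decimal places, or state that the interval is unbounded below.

On y'=λy, z=hλ:
  k1=λy_n ⇒ h·k1=z·y_n;  k2=λ(1+4/5z)y_n ⇒ h·k2=z(1+4/5z)y_n
  y_{n+1}/y_n = 1 + 1/2z + 1/2z(1+4/5z) = 1 + z + 2/5z²
  so R(z) = 1 + z + 2/5z².

Boundary: |R(x)|=1, x<0.
x=-1.21: |R|=0.3756
R=1: x+2/5x²=0 ⇒ x=−5/2=-2.5000; min R=1−1/(4·2/5)=0.3750>−1
Confirm numerically:
  x=-2.202: |R|=0.73752 <1
  x=-2.137: |R|=0.68971 <1
  x=-1.402: |R|=0.38424 <1
  x=-1.300: |R|=0.37600 <1
  x=-3.095: |R|=1.73661 >1
  x=-3.075: |R|=1.70725 >1
Stable set (-2.5000, 0).

z* = -2.5000.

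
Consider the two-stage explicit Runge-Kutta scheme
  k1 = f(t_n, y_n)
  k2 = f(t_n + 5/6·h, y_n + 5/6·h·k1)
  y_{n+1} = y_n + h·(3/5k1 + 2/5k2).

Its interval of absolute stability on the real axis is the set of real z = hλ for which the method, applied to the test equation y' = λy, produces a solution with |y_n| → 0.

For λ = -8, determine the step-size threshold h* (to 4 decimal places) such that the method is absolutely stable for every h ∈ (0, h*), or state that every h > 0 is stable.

Set f=λy, z=hλ:
  k1=λy_n ⇒ h·k1=z·y_n;  k2=λ(1+5/6z)y_n ⇒ h·k2=z(1+5/6z)y_n
  y_{n+1}/y_n = 1 + 3/5z + 2/5z(1+5/6z) = 1 + z + 1/3z²
  R(z) = 1 + z + 1/3z².

Solve |R(x)|<1 on ℝ⁻.
x=-1.68: |R|=0.2608
R=1: x+1/3x²=0 ⇒ x=−3=-3.0000; min R=1−1/(4·1/3)=0.2500>−1
Confirm numerically:
  x=-2.366: |R|=0.49999 <1
  x=-1.758: |R|=0.27219 <1
  x=-1.616: |R|=0.25449 <1
  x=-3.380: |R|=1.42813 >1
  x=-3.214: |R|=1.22927 >1
Interval (-3.0000, 0).

(-3.0000,0); λ=-8 ⇒ h* = (3)/8 = 0.3750.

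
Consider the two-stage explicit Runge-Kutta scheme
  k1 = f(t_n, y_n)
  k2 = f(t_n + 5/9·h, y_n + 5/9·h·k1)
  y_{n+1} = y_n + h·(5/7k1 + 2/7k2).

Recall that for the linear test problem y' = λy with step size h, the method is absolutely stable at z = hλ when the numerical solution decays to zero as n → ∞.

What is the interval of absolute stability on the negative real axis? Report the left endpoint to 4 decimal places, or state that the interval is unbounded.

(-6.3000, 0).

With y'=λy (z=hλ):
  k1=λy_n ⇒ h·k1=z·y_n;  k2=λ(1+5/9z)y_n ⇒ h·k2=z(1+5/9z)y_n
  y_{n+1}/y_n = 1 + 5/7z + 2/7z(1+5/9z) = 1 + z + 10/63z²
  so R(z) = 1 + z + 10/63z².

Boundary: |R(x)|=1, x<0.
x=-1.64: |R|=0.2131
R=1: x+10/63x²=0 ⇒ x=−63/10=-6.3000; min R=1−1/(4·10/63)=-0.5750>−1
Confirm numerically:
  x=-4.300: |R|=0.36508 <1
  x=-4.169: |R|=0.41018 <1
  x=-3.526: |R|=0.55256 <1
  x=-2.868: |R|=0.56238 <1
  x=-6.886: |R|=1.64051 >1
  x=-6.790: |R|=1.52811 >1
  x=-6.485: |R|=1.19043 >1
So |R|<1 on (-6.3000, 0).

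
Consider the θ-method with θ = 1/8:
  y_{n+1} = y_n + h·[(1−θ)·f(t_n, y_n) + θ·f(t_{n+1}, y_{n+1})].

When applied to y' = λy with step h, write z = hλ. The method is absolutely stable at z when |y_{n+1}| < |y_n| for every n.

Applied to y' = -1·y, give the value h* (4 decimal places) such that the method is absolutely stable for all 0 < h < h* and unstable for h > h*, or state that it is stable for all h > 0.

(-2.6667,0); λ=-1 ⇒ h* = (8/3)/1 = 2.6667.

Set f=λy, z=hλ:
  y_{n+1} = y_n + z·[7/8·y_n + 1/8·y_{n+1}] ⇒ (1 − 1/8z)y_{n+1} = (1 + 7/8z)y_n
  Hence R(z) = (1 + 7/8z)/(1 − 1/8z).

Need |R(x)|<1, x<0.
x=-0.55: |R|=0.4854
R=−1: 1+7/8x = −1+1/8x ⇒ -3/4x=2 ⇒ x=2/(-3/4)=-2.6667
Confirm numerically:
  x=-2.314: |R|=0.79484 <1
  x=-1.998: |R|=0.59872 <1
  x=-1.896: |R|=0.53274 <1
  x=-1.511: |R|=0.27095 <1
  x=-3.120: |R|=1.24460 >1
  x=-2.823: |R|=1.08667 >1
Interval (-2.6667, 0).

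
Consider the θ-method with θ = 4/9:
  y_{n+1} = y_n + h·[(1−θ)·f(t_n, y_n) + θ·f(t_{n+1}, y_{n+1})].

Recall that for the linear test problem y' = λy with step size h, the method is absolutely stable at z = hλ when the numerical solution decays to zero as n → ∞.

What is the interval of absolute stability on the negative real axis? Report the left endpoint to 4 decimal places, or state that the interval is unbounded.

z∈(-18.0000,0).

On y'=λy, z=hλ:
  y_{n+1} = y_n + z·[5/9·y_n + 4/9·y_{n+1}] ⇒ (1 − 4/9z)y_{n+1} = (1 + 5/9z)y_n
  Hence R(z) = (1 + 5/9z)/(1 − 4/9z).

Solve |R(x)|<1 on ℝ⁻.
x=-1.26: |R|=0.1923
R=−1: 1+5/9x = −1+4/9x ⇒ -1/9x=2 ⇒ x=2/(-1/9)=-18.0000
Confirm numerically:
  x=-17.826: |R|=0.99783 <1
  x=-14.880: |R|=0.95447 <1
  x=-13.929: |R|=0.93709 <1
  x=-13.490: |R|=0.92837 <1
  x=-18.286: |R|=1.00348 >1
  x=-18.203: |R|=1.00248 >1
  x=-18.039: |R|=1.00048 >1
Stable set (-18.0000, 0).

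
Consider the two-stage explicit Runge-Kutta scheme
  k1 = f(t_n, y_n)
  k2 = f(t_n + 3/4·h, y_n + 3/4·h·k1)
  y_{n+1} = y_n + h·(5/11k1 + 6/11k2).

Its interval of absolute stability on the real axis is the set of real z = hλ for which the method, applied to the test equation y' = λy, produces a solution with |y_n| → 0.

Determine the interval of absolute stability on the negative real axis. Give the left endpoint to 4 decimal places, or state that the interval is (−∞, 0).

With y'=λy (z=hλ):
  k1=λy_n ⇒ h·k1=z·y_n;  k2=λ(1+3/4z)y_n ⇒ h·k2=z(1+3/4z)y_n
  y_{n+1}/y_n = 1 + 5/11z + 6/11z(1+3/4z) = 1 + z + 9/22z²
  Hence R(z) = 1 + z + 9/22z².

Solve |R(x)|<1 on ℝ⁻.
x=-1.59: |R|=0.4442
R=1: x+9/22x²=0 ⇒ x=−22/9=-2.4444; min R=1−1/(4·9/22)=0.3889>−1
Confirm numerically:
  x=-2.068: |R|=0.68153 <1
  x=-1.687: |R|=0.47726 <1
  x=-1.181: |R|=0.38958 <1
  x=-1.046: |R|=0.40159 <1
  x=-2.893: |R|=1.53087 >1
  x=-2.657: |R|=1.23104 >1
  x=-2.621: |R|=1.18931 >1
So |R|<1 on (-2.4444, 0).

(-2.4444, 0).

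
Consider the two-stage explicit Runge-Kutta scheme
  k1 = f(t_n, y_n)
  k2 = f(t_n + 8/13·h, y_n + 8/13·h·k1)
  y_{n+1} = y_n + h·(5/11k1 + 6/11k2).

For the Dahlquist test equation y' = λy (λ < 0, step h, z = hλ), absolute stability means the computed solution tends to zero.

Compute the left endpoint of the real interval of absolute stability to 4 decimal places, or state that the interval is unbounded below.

left endpoint -2.9792.

Test eqn y'=λy, z=hλ:
  k1=λy_n ⇒ h·k1=z·y_n;  k2=λ(1+8/13z)y_n ⇒ h·k2=z(1+8/13z)y_n
  y_{n+1}/y_n = 1 + 5/11z + 6/11z(1+8/13z) = 1 + z + 48/143z²
  ⇒ R(z) = 1 + z + 48/143z².

Need |R(x)|<1, x<0.
x=-0.33: |R|=0.7066
R=1: x+48/143x²=0 ⇒ x=−143/48=-2.9792; min R=1−1/(4·48/143)=0.2552>−1
Confirm numerically:
  x=-2.917: |R|=0.93913 <1
  x=-1.950: |R|=0.32636 <1
  x=-1.587: |R|=0.25839 <1
  x=-1.370: |R|=0.26001 <1
  x=-3.330: |R|=1.39215 >1
  x=-3.067: |R|=1.09042 >1
  x=-3.065: |R|=1.08831 >1
So |R|<1 on (-2.9792, 0).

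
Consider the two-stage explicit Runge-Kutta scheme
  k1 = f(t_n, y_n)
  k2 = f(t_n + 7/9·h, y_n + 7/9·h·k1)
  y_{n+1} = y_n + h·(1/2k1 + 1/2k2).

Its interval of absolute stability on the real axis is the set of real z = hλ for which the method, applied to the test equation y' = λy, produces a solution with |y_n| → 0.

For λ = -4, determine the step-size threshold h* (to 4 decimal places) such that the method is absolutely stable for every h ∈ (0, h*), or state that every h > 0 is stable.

With y'=λy (z=hλ):
  k1=λy_n ⇒ h·k1=z·y_n;  k2=λ(1+7/9z)y_n ⇒ h·k2=z(1+7/9z)y_n
  y_{n+1}/y_n = 1 + 1/2z + 1/2z(1+7/9z) = 1 + z + 7/18z²
  ⇒ R(z) = 1 + z + 7/18z².

Solve |R(x)|<1 on ℝ⁻.
x=-1.6: |R|=0.3956
R=1: x+7/18x²=0 ⇒ x=−18/7=-2.5714; min R=1−1/(4·7/18)=0.3571>−1
Confirm numerically:
  x=-2.452: |R|=0.88612 <1
  x=-1.710: |R|=0.42715 <1
  x=-1.195: |R|=0.36034 <1
  x=-2.983: |R|=1.47745 >1
  x=-2.726: |R|=1.16386 >1
Stable set (-2.5714, 0).

(-2.5714,0); λ=-4 ⇒ h* = (18/7)/4 = 0.6429.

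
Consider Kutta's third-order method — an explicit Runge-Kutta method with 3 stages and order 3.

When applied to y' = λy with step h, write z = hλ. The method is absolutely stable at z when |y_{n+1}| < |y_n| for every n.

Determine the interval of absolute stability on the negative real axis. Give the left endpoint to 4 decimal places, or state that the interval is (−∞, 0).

On y'=λy, z=hλ:
  order 3, 3-stage ⇒ R(z)=1+z+z^2/2+z^3/6
  (e.g. R(-1.4)=0.12267, |R|=0.12267)

Need |R(x)|<1, x<0.
x=-1.4: |R|=0.1227
|R(-2.1)|=0.4385 |R(-1.45)|=0.0931 |R(-0.66)|=0.5099
Bisect:
  x_lo=-2.9788 |R|=1.9474  x_hi=-0.0903 |R|=0.9136
  mid=-1.53455 |R|=0.04060 →hi
  mid=-2.25667 |R|=0.62576 →hi
  mid=-2.61773 |R|=1.18115 →lo
  mid=-2.43720 |R|=0.88004 →hi
  mid=-2.52747 |R|=1.02437 →lo
  mid=-2.48233 |R|=0.95069 →hi
  mid=-2.50490 |R|=0.98715 →hi
  ...
  [-2.51283,-2.51266] ⇒ x*=-2.5127
So |R|<1 on (-2.5127, 0).

(-2.5127, 0).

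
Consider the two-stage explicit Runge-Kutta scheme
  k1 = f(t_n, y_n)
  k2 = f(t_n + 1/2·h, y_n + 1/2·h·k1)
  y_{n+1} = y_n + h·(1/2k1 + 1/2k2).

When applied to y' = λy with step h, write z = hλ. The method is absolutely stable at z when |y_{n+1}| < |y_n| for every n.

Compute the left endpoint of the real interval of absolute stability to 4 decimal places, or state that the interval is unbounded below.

z* = -4.0000.

Test eqn y'=λy, z=hλ:
  k1=λy_n ⇒ h·k1=z·y_n;  k2=λ(1+1/2z)y_n ⇒ h·k2=z(1+1/2z)y_n
  y_{n+1}/y_n = 1 + 1/2z + 1/2z(1+1/2z) = 1 + z + 1/4z²
  Hence R(z) = 1 + z + 1/4z².

Find x<0 with |R(x)|<1.
x=-1.73: |R|=0.0182
R=1: x+1/4x²=0 ⇒ x=−4=-4.0000; min R=1−1/(4·1/4)=0.0000>−1
Confirm numerically:
  x=-3.335: |R|=0.44556 <1
  x=-2.777: |R|=0.15093 <1
  x=-2.105: |R|=0.00276 <1
  x=-4.308: |R|=1.33172 >1
  x=-4.176: |R|=1.18374 >1
  x=-4.105: |R|=1.10776 >1
Stable set (-4.0000, 0).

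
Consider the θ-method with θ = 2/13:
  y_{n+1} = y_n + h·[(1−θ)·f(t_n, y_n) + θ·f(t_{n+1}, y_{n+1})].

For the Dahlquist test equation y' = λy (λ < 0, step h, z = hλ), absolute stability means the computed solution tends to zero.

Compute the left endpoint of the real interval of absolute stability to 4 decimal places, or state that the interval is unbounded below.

Set f=λy, z=hλ:
  y_{n+1} = y_n + z·[11/13·y_n + 2/13·y_{n+1}] ⇒ (1 − 2/13z)y_{n+1} = (1 + 11/13z)y_n
  R(z) = (1 + 11/13z)/(1 − 2/13z).

Need |R(x)|<1, x<0.
x=-0.56: |R|=0.4844
R=−1: 1+11/13x = −1+2/13x ⇒ -9/13x=2 ⇒ x=2/(-9/13)=-2.8889
Confirm numerically:
  x=-2.862: |R|=0.98708 <1
  x=-1.887: |R|=0.46244 <1
  x=-1.228: |R|=0.03287 <1
  x=-1.200: |R|=0.01299 <1
  x=-3.427: |R|=1.24393 >1
  x=-3.030: |R|=1.06663 >1
  x=-3.019: |R|=1.06151 >1
So |R|<1 on (-2.8889, 0).

left endpoint -2.8889.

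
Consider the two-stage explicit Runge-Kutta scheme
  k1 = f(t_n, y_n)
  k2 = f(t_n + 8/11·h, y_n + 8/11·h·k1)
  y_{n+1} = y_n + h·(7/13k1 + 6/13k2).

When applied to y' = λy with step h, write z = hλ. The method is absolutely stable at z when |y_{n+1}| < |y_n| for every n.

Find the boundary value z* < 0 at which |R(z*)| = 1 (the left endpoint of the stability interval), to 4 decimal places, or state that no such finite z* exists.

With y'=λy (z=hλ):
  k1=λy_n ⇒ h·k1=z·y_n;  k2=λ(1+8/11z)y_n ⇒ h·k2=z(1+8/11z)y_n
  y_{n+1}/y_n = 1 + 7/13z + 6/13z(1+8/11z) = 1 + z + 48/143z²
  so R(z) = 1 + z + 48/143z².

Need |R(x)|<1, x<0.
x=-0.68: |R|=0.4752
R=1: x+48/143x²=0 ⇒ x=−143/48=-2.9792; min R=1−1/(4·48/143)=0.2552>−1
Confirm numerically:
  x=-1.939: |R|=0.32300 <1
  x=-1.780: |R|=0.28352 <1
  x=-1.452: |R|=0.25568 <1
  x=-3.421: |R|=1.50736 >1
  x=-3.411: |R|=1.49443 >1
So |R|<1 on (-2.9792, 0).

z* = -2.9792.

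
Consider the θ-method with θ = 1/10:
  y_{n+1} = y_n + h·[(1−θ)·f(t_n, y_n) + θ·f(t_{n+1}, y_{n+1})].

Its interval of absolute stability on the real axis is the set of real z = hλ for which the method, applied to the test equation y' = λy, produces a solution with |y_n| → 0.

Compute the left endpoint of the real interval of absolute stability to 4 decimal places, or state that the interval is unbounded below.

On y'=λy, z=hλ:
  y_{n+1} = y_n + z·[9/10·y_n + 1/10·y_{n+1}] ⇒ (1 − 1/10z)y_{n+1} = (1 + 9/10z)y_n
  ⇒ R(z) = (1 + 9/10z)/(1 − 1/10z).

Find x<0 with |R(x)|<1.
x=-1.21: |R|=0.0794
R=−1: 1+9/10x = −1+1/10x ⇒ -4/5x=2 ⇒ x=2/(-4/5)=-2.5000
Confirm numerically:
  x=-2.206: |R|=0.80731 <1
  x=-1.992: |R|=0.66111 <1
  x=-1.466: |R|=0.27856 <1
  x=-1.183: |R|=0.05786 <1
  x=-3.028: |R|=1.32422 >1
  x=-2.732: |R|=1.14577 >1
Interval (-2.5000, 0).

left endpoint -2.5000.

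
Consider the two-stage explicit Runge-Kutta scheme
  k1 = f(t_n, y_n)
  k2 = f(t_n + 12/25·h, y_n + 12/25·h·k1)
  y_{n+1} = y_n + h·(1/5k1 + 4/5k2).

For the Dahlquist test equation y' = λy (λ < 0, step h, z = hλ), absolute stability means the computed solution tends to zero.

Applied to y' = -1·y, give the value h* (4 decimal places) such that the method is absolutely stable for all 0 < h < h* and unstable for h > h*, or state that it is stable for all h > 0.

On y'=λy, z=hλ:
  k1=λy_n ⇒ h·k1=z·y_n;  k2=λ(1+12/25z)y_n ⇒ h·k2=z(1+12/25z)y_n
  y_{n+1}/y_n = 1 + 1/5z + 4/5z(1+12/25z) = 1 + z + 48/125z²
  so R(z) = 1 + z + 48/125z².

Solve |R(x)|<1 on ℝ⁻.
x=-0.52: |R|=0.5838
R=1: x+48/125x²=0 ⇒ x=−125/48=-2.6042; min R=1−1/(4·48/125)=0.3490>−1
Confirm numerically:
  x=-2.486: |R|=0.88720 <1
  x=-2.451: |R|=0.85584 <1
  x=-2.091: |R|=0.58796 <1
  x=-1.169: |R|=0.35576 <1
  x=-2.802: |R|=1.21286 >1
  x=-2.684: |R|=1.08228 >1
Interval (-2.6042, 0).

(-2.6042,0); λ=-1 ⇒ h* = (125/48)/1 = 2.6042.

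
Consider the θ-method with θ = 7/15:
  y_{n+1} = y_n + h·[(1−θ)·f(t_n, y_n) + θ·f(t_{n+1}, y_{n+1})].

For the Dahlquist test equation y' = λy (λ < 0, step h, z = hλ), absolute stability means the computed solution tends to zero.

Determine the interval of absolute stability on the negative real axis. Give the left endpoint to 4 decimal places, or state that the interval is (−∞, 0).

(-30.0000, 0).

On y'=λy, z=hλ:
  y_{n+1} = y_n + z·[8/15·y_n + 7/15·y_{n+1}] ⇒ (1 − 7/15z)y_{n+1} = (1 + 8/15z)y_n
  ⇒ R(z) = (1 + 8/15z)/(1 − 7/15z).

Find x<0 with |R(x)|<1.
x=-1.1: |R|=0.2731
R=−1: 1+8/15x = −1+7/15x ⇒ -1/15x=2 ⇒ x=2/(-1/15)=-30.0000
Confirm numerically:
  x=-29.773: |R|=0.99898 <1
  x=-24.679: |R|=0.97166 <1
  x=-14.554: |R|=0.86785 <1
  x=-13.667: |R|=0.85242 <1
  x=-30.188: |R|=1.00083 >1
  x=-30.091: |R|=1.00040 >1
Stable set (-30.0000, 0).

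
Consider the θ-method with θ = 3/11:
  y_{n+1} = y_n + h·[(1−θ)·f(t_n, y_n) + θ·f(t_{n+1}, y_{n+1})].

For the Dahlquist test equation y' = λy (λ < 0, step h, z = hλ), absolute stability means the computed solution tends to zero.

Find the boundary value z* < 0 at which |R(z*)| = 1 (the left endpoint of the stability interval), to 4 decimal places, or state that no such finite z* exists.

z* = -4.4000.

On y'=λy, z=hλ:
  y_{n+1} = y_n + z·[8/11·y_n + 3/11·y_{n+1}] ⇒ (1 − 3/11z)y_{n+1} = (1 + 8/11z)y_n
  Hence R(z) = (1 + 8/11z)/(1 − 3/11z).

Boundary: |R(x)|=1, x<0.
x=-1.76: |R|=0.1892
R=−1: 1+8/11x = −1+3/11x ⇒ -5/11x=2 ⇒ x=2/(-5/11)=-4.4000
Confirm numerically:
  x=-3.997: |R|=0.91236 <1
  x=-3.613: |R|=0.81982 <1
  x=-3.403: |R|=0.76496 <1
  x=-4.921: |R|=1.10111 >1
  x=-4.769: |R|=1.07290 >1
Stable set (-4.4000, 0).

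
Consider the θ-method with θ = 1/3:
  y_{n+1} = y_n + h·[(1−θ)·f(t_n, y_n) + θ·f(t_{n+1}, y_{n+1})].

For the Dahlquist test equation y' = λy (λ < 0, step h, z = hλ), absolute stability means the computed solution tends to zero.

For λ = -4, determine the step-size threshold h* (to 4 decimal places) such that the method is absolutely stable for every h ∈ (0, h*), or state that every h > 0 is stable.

(-6.0000,0); λ=-4 ⇒ h* = (6)/4 = 1.5000.

Test eqn y'=λy, z=hλ:
  y_{n+1} = y_n + z·[2/3·y_n + 1/3·y_{n+1}] ⇒ (1 − 1/3z)y_{n+1} = (1 + 2/3z)y_n
  so R(z) = (1 + 2/3z)/(1 − 1/3z).

Solve |R(x)|<1 on ℝ⁻.
x=-0.79: |R|=0.3747
R=−1: 1+2/3x = −1+1/3x ⇒ -1/3x=2 ⇒ x=2/(-1/3)=-6.0000
Confirm numerically:
  x=-5.059: |R|=0.88324 <1
  x=-4.284: |R|=0.76442 <1
  x=-3.290: |R|=0.56916 <1
  x=-2.963: |R|=0.49069 <1
  x=-6.414: |R|=1.04398 >1
  x=-6.215: |R|=1.02333 >1
  x=-6.040: |R|=1.00442 >1
Stable set (-6.0000, 0).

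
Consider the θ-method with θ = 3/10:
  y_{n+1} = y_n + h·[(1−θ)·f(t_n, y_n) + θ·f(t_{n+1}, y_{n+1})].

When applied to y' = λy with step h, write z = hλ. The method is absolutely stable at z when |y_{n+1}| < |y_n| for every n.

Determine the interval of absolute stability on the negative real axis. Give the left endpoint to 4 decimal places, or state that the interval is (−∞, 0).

(-5.0000, 0).

On y'=λy, z=hλ:
  y_{n+1} = y_n + z·[7/10·y_n + 3/10·y_{n+1}] ⇒ (1 − 3/10z)y_{n+1} = (1 + 7/10z)y_n
  Hence R(z) = (1 + 7/10z)/(1 − 3/10z).

Solve |R(x)|<1 on ℝ⁻.
x=-1.71: |R|=0.1302
R=−1: 1+7/10x = −1+3/10x ⇒ -2/5x=2 ⇒ x=2/(-2/5)=-5.0000
Confirm numerically:
  x=-3.618: |R|=0.73492 <1
  x=-3.208: |R|=0.63473 <1
  x=-3.086: |R|=0.60245 <1
  x=-2.129: |R|=0.29920 <1
  x=-5.451: |R|=1.06846 >1
  x=-5.297: |R|=1.04588 >1
So |R|<1 on (-5.0000, 0).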